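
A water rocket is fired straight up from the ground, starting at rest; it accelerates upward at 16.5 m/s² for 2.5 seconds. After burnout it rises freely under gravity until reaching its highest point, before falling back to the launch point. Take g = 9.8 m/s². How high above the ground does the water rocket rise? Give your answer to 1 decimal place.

Phase 1 (powered ascent): v₀ = 0 m/s, a = 16.5 m/s².
v = v₀ + at = 0 + (16.5)(2.5) = 41.2 m/s
Δx = v₀t + ½at² = 0·2.5 + 0.5·16.5·2.5² = 51.6 m

Phase 2 (coasting upward): v₀ = 41.2 m/s, a = -9.8 m/s².
v = v₀ + at → t = (0 − 41.2) / -9.8 = 4.21 s
v² = v₀² + 2aΔx → Δx = (0² − 41.2²)/(2·-9.8) = 86.8 m
Maximum height = 51.6 + 86.8 = 138 m

138.4 m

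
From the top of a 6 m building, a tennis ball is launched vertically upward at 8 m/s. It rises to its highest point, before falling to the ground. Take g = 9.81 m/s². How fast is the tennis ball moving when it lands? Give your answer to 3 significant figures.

13.5 m/s

Phase 1 (rising): v₀ = 8.00 m/s, a = -9.81 m/s².
v = v₀ + at → t = (0 − 8.00) / -9.81 = 0.815 s
v² = v₀² + 2aΔx → Δx = (0² − 8.00²)/(2·-9.81) = 3.26 m

Phase 2 (falling): v₀ = 0 m/s, a = -9.81 m/s².
Falls 9.26 m from rest: t = √(2·9.26/9.81) = 1.37 s; v = g·t = 13.5 m/s.
Final speed = 13.5 m/s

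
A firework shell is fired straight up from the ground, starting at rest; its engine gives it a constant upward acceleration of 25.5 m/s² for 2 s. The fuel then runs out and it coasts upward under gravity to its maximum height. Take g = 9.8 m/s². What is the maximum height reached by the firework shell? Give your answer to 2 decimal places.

183.70 m

Phase 1 (powered ascent): v₀ = 0 m/s, a = 25.5 m/s².
v = v₀ + at = 0 + (25.5)(2) = 51.0 m/s
Δx = v₀t + ½at² = 0·2 + 0.5·25.5·2² = 51.0 m

Phase 2 (coasting upward): v₀ = 51.0 m/s, a = -9.8 m/s².
v = v₀ + at → t = (0 − 51.0) / -9.8 = 5.20 s
v² = v₀² + 2aΔx → Δx = (0² − 51.0²)/(2·-9.8) = 133 m
Maximum height = 51.0 + 133 = 184 m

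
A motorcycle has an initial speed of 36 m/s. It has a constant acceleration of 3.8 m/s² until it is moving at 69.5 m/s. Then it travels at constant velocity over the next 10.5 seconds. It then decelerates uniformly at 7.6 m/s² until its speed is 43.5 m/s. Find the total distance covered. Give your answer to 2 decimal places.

Phase 1 (accelerating): v₀ = 36.0 m/s, a = 3.8 m/s².
v = v₀ + at → t = (69.5 − 36.0) / 3.8 = 8.82 s
v² = v₀² + 2aΔx → Δx = (69.5² − 36.0²)/(2·3.8) = 465 m

Phase 2 (constant speed): v₀ = 69.5 m/s, a = 0 m/s².
v = v₀ + at = 69.5 + (0)(10.5) = 69.5 m/s
Δx = v₀t + ½at² = 69.5·10.5 + 0.5·0·10.5² = 730 m

Phase 3 (decelerating): v₀ = 69.5 m/s, a = -7.6 m/s².
v = v₀ + at → t = (43.5 − 69.5) / -7.6 = 3.42 s
v² = v₀² + 2aΔx → Δx = (43.5² − 69.5²)/(2·-7.6) = 193 m
Total distance = 465 + 730 + 193 = 1390 m

1388.07 m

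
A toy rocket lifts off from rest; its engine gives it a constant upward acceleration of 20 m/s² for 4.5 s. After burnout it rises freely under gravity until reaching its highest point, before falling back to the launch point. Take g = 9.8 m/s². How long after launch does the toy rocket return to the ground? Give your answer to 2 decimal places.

24.89 s

Phase 1 (powered ascent): v₀ = 0 m/s, a = 20 m/s².
v = v₀ + at = 0 + (20)(4.5) = 90.0 m/s
Δx = v₀t + ½at² = 0·4.5 + 0.5·20·4.5² = 202 m

Phase 2 (coasting upward): v₀ = 90.0 m/s, a = -9.8 m/s².
v = v₀ + at → t = (0 − 90.0) / -9.8 = 9.18 s
v² = v₀² + 2aΔx → Δx = (0² − 90.0²)/(2·-9.8) = 413 m

Phase 3 (free fall): v₀ = 0 m/s, a = -9.8 m/s².
Falls 616 m from rest: t = √(2·616/9.8) = 11.2 s; v = g·t = 110 m/s.
Total time = 4.50 + 9.18 + 11.2 = 24.9 s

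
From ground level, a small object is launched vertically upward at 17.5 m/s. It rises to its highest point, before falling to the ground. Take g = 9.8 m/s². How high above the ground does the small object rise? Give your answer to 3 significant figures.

15.6 m

Phase 1 (rising): v₀ = 17.5 m/s, a = -9.8 m/s².
v = v₀ + at → t = (0 − 17.5) / -9.8 = 1.79 s
v² = v₀² + 2aΔx → Δx = (0² − 17.5²)/(2·-9.8) = 15.6 m
Maximum height = 15.6 m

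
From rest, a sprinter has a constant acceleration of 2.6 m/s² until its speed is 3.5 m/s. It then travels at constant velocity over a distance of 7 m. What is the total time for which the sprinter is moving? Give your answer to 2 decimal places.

3.35 s

Phase 1 (accelerating): v₀ = 0 m/s, a = 2.6 m/s².
v = v₀ + at → t = (3.5 − 0) / 2.6 = 1.35 s
v² = v₀² + 2aΔx → Δx = (3.5² − 0²)/(2·2.6) = 2.36 m

Phase 2 (constant speed): v₀ = 3.50 m/s, a = 0 m/s².
Constant speed: t = d/v = 7/3.50 = 2.00 s
Total time = 1.35 + 2.00 = 3.35 s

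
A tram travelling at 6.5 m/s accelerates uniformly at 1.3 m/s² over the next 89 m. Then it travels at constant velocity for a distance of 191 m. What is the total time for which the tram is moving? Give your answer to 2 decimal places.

19.27 s

Phase 1 (accelerating): v₀ = 6.50 m/s, a = 1.3 m/s².
v² = v₀² + 2aΔx = 6.50² + 2·1.3·89 = 274 → v = 16.5 m/s
t = (v − v₀)/a = (16.5 − 6.50)/1.3 = 7.72 s

Phase 2 (constant speed): v₀ = 16.5 m/s, a = 0 m/s².
Constant speed: t = d/v = 191/16.5 = 11.5 s
Total time = 7.72 + 11.5 = 19.3 s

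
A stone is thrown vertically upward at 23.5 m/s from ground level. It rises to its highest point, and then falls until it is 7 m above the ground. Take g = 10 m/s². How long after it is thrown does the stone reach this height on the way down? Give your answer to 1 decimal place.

4.4 s

Phase 1 (rising): v₀ = 23.5 m/s, a = -10 m/s².
v = v₀ + at → t = (0 − 23.5) / -10 = 2.35 s
v² = v₀² + 2aΔx → Δx = (0² − 23.5²)/(2·-10) = 27.6 m

Phase 2 (falling): v₀ = 0 m/s, a = -10 m/s².
Falls 20.6 m from rest: t = √(2·20.6/10) = 2.03 s; v = g·t = 20.3 m/s.
Total time = 2.35 + 2.03 = 4.38 s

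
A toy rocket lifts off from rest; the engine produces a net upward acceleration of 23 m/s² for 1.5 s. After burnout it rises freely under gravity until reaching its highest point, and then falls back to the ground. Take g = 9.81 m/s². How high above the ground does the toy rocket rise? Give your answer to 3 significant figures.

86.5 m

Phase 1 (powered ascent): v₀ = 0 m/s, a = 23 m/s².
v = v₀ + at = 0 + (23)(1.5) = 34.5 m/s
Δx = v₀t + ½at² = 0·1.5 + 0.5·23·1.5² = 25.9 m

Phase 2 (coasting upward): v₀ = 34.5 m/s, a = -9.81 m/s².
v = v₀ + at → t = (0 − 34.5) / -9.81 = 3.52 s
v² = v₀² + 2aΔx → Δx = (0² − 34.5²)/(2·-9.81) = 60.7 m
Maximum height = 25.9 + 60.7 = 86.5 m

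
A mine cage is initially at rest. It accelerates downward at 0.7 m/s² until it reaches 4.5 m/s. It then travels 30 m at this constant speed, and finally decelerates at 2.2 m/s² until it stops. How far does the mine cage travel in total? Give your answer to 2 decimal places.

49.07 m

Phase 1 (accelerating): v₀ = 0 m/s, a = 0.7 m/s².
v = v₀ + at → t = (4.5 − 0) / 0.7 = 6.43 s
v² = v₀² + 2aΔx → Δx = (4.5² − 0²)/(2·0.7) = 14.5 m

Phase 2 (constant speed): v₀ = 4.50 m/s, a = 0 m/s².
Constant speed: t = d/v = 30/4.50 = 6.67 s

Phase 3 (decelerating): v₀ = 4.50 m/s, a = -2.2 m/s².
v = v₀ + at → t = (0 − 4.50) / -2.2 = 2.05 s
v² = v₀² + 2aΔx → Δx = (0² − 4.50²)/(2·-2.2) = 4.60 m
Total distance = 14.5 + 30.0 + 4.60 = 49.1 m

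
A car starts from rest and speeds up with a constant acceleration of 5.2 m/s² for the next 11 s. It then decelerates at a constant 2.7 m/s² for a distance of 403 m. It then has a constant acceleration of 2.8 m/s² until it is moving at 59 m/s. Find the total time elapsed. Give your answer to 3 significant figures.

Phase 1 (accelerating): v₀ = 0 m/s, a = 5.2 m/s².
v = v₀ + at = 0 + (5.2)(11) = 57.2 m/s
Δx = v₀t + ½at² = 0·11 + 0.5·5.2·11² = 315 m

Phase 2 (decelerating): v₀ = 57.2 m/s, a = -2.7 m/s².
v² = v₀² + 2aΔx = 57.2² + 2·-2.7·403 = 1100 → v = 33.1 m/s
t = (v − v₀)/a = (33.1 − 57.2)/-2.7 = 8.93 s

Phase 3 (accelerating): v₀ = 33.1 m/s, a = 2.8 m/s².
v = v₀ + at → t = (59 − 33.1) / 2.8 = 9.25 s
v² = v₀² + 2aΔx → Δx = (59² − 33.1²)/(2·2.8) = 426 m
Total time = 11.0 + 8.93 + 9.25 = 29.2 s

29.2 s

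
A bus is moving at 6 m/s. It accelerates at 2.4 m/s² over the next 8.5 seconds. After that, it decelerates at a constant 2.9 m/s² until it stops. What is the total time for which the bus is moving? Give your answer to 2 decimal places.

Phase 1 (accelerating): v₀ = 6.00 m/s, a = 2.4 m/s².
v = v₀ + at = 6.00 + (2.4)(8.5) = 26.4 m/s
Δx = v₀t + ½at² = 6.00·8.5 + 0.5·2.4·8.5² = 138 m

Phase 2 (decelerating): v₀ = 26.4 m/s, a = -2.9 m/s².
v = v₀ + at → t = (0 − 26.4) / -2.9 = 9.10 s
v² = v₀² + 2aΔx → Δx = (0² − 26.4²)/(2·-2.9) = 120 m
Total time = 8.50 + 9.10 = 17.6 s

17.60 s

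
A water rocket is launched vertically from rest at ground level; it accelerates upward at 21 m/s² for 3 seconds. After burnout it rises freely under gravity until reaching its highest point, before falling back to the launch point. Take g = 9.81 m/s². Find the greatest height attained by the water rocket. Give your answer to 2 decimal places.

Phase 1 (powered ascent): v₀ = 0 m/s, a = 21 m/s².
v = v₀ + at = 0 + (21)(3) = 63.0 m/s
Δx = v₀t + ½at² = 0·3 + 0.5·21·3² = 94.5 m

Phase 2 (coasting upward): v₀ = 63.0 m/s, a = -9.81 m/s².
v = v₀ + at → t = (0 − 63.0) / -9.81 = 6.42 s
v² = v₀² + 2aΔx → Δx = (0² − 63.0²)/(2·-9.81) = 202 m
Maximum height = 94.5 + 202 = 297 m

296.79 m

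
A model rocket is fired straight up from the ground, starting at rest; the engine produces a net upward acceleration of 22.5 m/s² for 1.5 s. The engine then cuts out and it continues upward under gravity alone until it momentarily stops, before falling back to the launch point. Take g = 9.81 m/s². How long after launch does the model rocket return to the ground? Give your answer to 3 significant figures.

Phase 1 (powered ascent): v₀ = 0 m/s, a = 22.5 m/s².
v = v₀ + at = 0 + (22.5)(1.5) = 33.8 m/s
Δx = v₀t + ½at² = 0·1.5 + 0.5·22.5·1.5² = 25.3 m

Phase 2 (coasting upward): v₀ = 33.8 m/s, a = -9.81 m/s².
v = v₀ + at → t = (0 − 33.8) / -9.81 = 3.44 s
v² = v₀² + 2aΔx → Δx = (0² − 33.8²)/(2·-9.81) = 58.1 m

Phase 3 (free fall): v₀ = 0 m/s, a = -9.81 m/s².
Falls 83.4 m from rest: t = √(2·83.4/9.81) = 4.12 s; v = g·t = 40.4 m/s.
Total time = 1.50 + 3.44 + 4.12 = 9.06 s

9.06 s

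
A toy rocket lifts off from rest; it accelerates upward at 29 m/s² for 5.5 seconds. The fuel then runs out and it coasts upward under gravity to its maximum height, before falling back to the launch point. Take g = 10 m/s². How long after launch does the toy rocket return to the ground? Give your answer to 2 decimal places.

Phase 1 (powered ascent): v₀ = 0 m/s, a = 29 m/s².
v = v₀ + at = 0 + (29)(5.5) = 160 m/s
Δx = v₀t + ½at² = 0·5.5 + 0.5·29·5.5² = 439 m

Phase 2 (coasting upward): v₀ = 160 m/s, a = -10 m/s².
v = v₀ + at → t = (0 − 160) / -10 = 15.9 s
v² = v₀² + 2aΔx → Δx = (0² − 160²)/(2·-10) = 1270 m

Phase 3 (free fall): v₀ = 0 m/s, a = -10 m/s².
Falls 1710 m from rest: t = √(2·1710/10) = 18.5 s; v = g·t = 185 m/s.
Total time = 5.50 + 15.9 + 18.5 = 39.9 s

39.95 s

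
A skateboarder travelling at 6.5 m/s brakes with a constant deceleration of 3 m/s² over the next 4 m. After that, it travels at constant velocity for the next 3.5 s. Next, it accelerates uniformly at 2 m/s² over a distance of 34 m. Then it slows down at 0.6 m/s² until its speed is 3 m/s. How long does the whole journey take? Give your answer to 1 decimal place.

24.0 s

Phase 1 (decelerating): v₀ = 6.50 m/s, a = -3 m/s².
v² = v₀² + 2aΔx = 6.50² + 2·-3·4 = 18.2 → v = 4.27 m/s
t = (v − v₀)/a = (4.27 − 6.50)/-3 = 0.743 s

Phase 2 (constant speed): v₀ = 4.27 m/s, a = 0 m/s².
v = v₀ + at = 4.27 + (0)(3.5) = 4.27 m/s
Δx = v₀t + ½at² = 4.27·3.5 + 0.5·0·3.5² = 15.0 m

Phase 3 (accelerating): v₀ = 4.27 m/s, a = 2 m/s².
v² = v₀² + 2aΔx = 4.27² + 2·2·34 = 154 → v = 12.4 m/s
t = (v − v₀)/a = (12.4 − 4.27)/2 = 4.07 s

Phase 4 (decelerating): v₀ = 12.4 m/s, a = -0.6 m/s².
v = v₀ + at → t = (3 − 12.4) / -0.6 = 15.7 s
v² = v₀² + 2aΔx → Δx = (3² − 12.4²)/(2·-0.6) = 121 m
Total time = 0.743 + 3.50 + 4.07 + 15.7 = 24.0 s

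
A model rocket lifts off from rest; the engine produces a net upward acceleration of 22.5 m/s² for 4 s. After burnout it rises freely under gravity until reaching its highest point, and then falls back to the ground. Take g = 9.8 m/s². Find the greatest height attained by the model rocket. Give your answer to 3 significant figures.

593 m

Phase 1 (powered ascent): v₀ = 0 m/s, a = 22.5 m/s².
v = v₀ + at = 0 + (22.5)(4) = 90.0 m/s
Δx = v₀t + ½at² = 0·4 + 0.5·22.5·4² = 180 m

Phase 2 (coasting upward): v₀ = 90.0 m/s, a = -9.8 m/s².
v = v₀ + at → t = (0 − 90.0) / -9.8 = 9.18 s
v² = v₀² + 2aΔx → Δx = (0² − 90.0²)/(2·-9.8) = 413 m
Maximum height = 180 + 413 = 593 m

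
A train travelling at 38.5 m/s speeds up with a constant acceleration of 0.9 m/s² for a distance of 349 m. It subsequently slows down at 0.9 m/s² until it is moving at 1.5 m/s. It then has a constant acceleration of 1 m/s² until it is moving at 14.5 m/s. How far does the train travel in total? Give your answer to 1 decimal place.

1624.2 m

Phase 1 (accelerating): v₀ = 38.5 m/s, a = 0.9 m/s².
v² = v₀² + 2aΔx = 38.5² + 2·0.9·349 = 2110 → v = 45.9 m/s
t = (v − v₀)/a = (45.9 − 38.5)/0.9 = 8.27 s

Phase 2 (decelerating): v₀ = 45.9 m/s, a = -0.9 m/s².
v = v₀ + at → t = (1.5 − 45.9) / -0.9 = 49.4 s
v² = v₀² + 2aΔx → Δx = (1.5² − 45.9²)/(2·-0.9) = 1170 m

Phase 3 (accelerating): v₀ = 1.50 m/s, a = 1 m/s².
v = v₀ + at → t = (14.5 − 1.50) / 1 = 13.0 s
v² = v₀² + 2aΔx → Δx = (14.5² − 1.50²)/(2·1) = 104 m
Total distance = 349 + 1170 + 104 = 1620 m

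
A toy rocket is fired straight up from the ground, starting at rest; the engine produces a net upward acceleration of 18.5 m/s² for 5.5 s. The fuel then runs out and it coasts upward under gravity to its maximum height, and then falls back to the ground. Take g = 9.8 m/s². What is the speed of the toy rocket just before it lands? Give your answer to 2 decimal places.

Phase 1 (powered ascent): v₀ = 0 m/s, a = 18.5 m/s².
v = v₀ + at = 0 + (18.5)(5.5) = 102 m/s
Δx = v₀t + ½at² = 0·5.5 + 0.5·18.5·5.5² = 280 m

Phase 2 (coasting upward): v₀ = 102 m/s, a = -9.8 m/s².
v = v₀ + at → t = (0 − 102) / -9.8 = 10.4 s
v² = v₀² + 2aΔx → Δx = (0² − 102²)/(2·-9.8) = 528 m

Phase 3 (free fall): v₀ = 0 m/s, a = -9.8 m/s².
Falls 808 m from rest: t = √(2·808/9.8) = 12.8 s; v = g·t = 126 m/s.
Impact speed = 126 m/s

125.85 m/s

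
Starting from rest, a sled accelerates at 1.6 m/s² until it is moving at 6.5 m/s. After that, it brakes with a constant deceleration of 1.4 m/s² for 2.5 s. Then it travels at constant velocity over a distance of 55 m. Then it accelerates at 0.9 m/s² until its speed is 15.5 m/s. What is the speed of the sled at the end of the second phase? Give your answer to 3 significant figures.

3.00 m/s

Phase 1 (accelerating): v₀ = 0 m/s, a = 1.6 m/s².
v = v₀ + at → t = (6.5 − 0) / 1.6 = 4.06 s
v² = v₀² + 2aΔx → Δx = (6.5² − 0²)/(2·1.6) = 13.2 m

Phase 2 (decelerating): v₀ = 6.50 m/s, a = -1.4 m/s².
v = v₀ + at = 6.50 + (-1.4)(2.5) = 3.00 m/s
Δx = v₀t + ½at² = 6.50·2.5 + 0.5·-1.4·2.5² = 11.9 m
Speed at end of phase 2 = 3.00 m/s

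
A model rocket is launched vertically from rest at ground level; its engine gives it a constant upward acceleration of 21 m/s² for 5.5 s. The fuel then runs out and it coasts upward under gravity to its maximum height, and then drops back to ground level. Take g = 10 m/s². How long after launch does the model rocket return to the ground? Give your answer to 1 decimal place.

Phase 1 (powered ascent): v₀ = 0 m/s, a = 21 m/s².
v = v₀ + at = 0 + (21)(5.5) = 116 m/s
Δx = v₀t + ½at² = 0·5.5 + 0.5·21·5.5² = 318 m

Phase 2 (coasting upward): v₀ = 116 m/s, a = -10 m/s².
v = v₀ + at → t = (0 − 116) / -10 = 11.6 s
v² = v₀² + 2aΔx → Δx = (0² − 116²)/(2·-10) = 667 m

Phase 3 (free fall): v₀ = 0 m/s, a = -10 m/s².
Falls 985 m from rest: t = √(2·985/10) = 14.0 s; v = g·t = 140 m/s.
Total time = 5.50 + 11.6 + 14.0 = 31.1 s

31.1 s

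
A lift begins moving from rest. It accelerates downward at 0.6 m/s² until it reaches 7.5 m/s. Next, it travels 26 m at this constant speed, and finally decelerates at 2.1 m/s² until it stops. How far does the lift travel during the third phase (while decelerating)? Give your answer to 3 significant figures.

Phase 1 (accelerating): v₀ = 0 m/s, a = 0.6 m/s².
v = v₀ + at → t = (7.5 − 0) / 0.6 = 12.5 s
v² = v₀² + 2aΔx → Δx = (7.5² − 0²)/(2·0.6) = 46.9 m

Phase 2 (constant speed): v₀ = 7.50 m/s, a = 0 m/s².
Constant speed: t = d/v = 26/7.50 = 3.47 s

Phase 3 (decelerating): v₀ = 7.50 m/s, a = -2.1 m/s².
v = v₀ + at → t = (0 − 7.50) / -2.1 = 3.57 s
v² = v₀² + 2aΔx → Δx = (0² − 7.50²)/(2·-2.1) = 13.4 m
Distance in phase 3 = 13.4 m

13.4 m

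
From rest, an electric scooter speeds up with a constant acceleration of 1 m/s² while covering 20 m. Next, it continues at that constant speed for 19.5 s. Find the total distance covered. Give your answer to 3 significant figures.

Phase 1 (accelerating): v₀ = 0 m/s, a = 1 m/s².
v² = v₀² + 2aΔx = 0² + 2·1·20 = 40.0 → v = 6.32 m/s
t = (v − v₀)/a = (6.32 − 0)/1 = 6.32 s

Phase 2 (constant speed): v₀ = 6.32 m/s, a = 0 m/s².
v = v₀ + at = 6.32 + (0)(19.5) = 6.32 m/s
Δx = v₀t + ½at² = 6.32·19.5 + 0.5·0·19.5² = 123 m
Total distance = 20.0 + 123 = 143 m

143 m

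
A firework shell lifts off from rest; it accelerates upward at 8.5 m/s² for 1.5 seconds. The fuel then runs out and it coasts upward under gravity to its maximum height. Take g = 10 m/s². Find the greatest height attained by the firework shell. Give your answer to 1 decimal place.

Phase 1 (powered ascent): v₀ = 0 m/s, a = 8.5 m/s².
v = v₀ + at = 0 + (8.5)(1.5) = 12.8 m/s
Δx = v₀t + ½at² = 0·1.5 + 0.5·8.5·1.5² = 9.56 m

Phase 2 (coasting upward): v₀ = 12.8 m/s, a = -10 m/s².
v = v₀ + at → t = (0 − 12.8) / -10 = 1.27 s
v² = v₀² + 2aΔx → Δx = (0² − 12.8²)/(2·-10) = 8.13 m
Maximum height = 9.56 + 8.13 = 17.7 m

17.7 m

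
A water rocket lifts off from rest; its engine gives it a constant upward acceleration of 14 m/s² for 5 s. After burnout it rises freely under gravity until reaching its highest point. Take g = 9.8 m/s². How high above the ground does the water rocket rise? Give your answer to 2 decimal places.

425.00 m

Phase 1 (powered ascent): v₀ = 0 m/s, a = 14 m/s².
v = v₀ + at = 0 + (14)(5) = 70.0 m/s
Δx = v₀t + ½at² = 0·5 + 0.5·14·5² = 175 m

Phase 2 (coasting upward): v₀ = 70.0 m/s, a = -9.8 m/s².
v = v₀ + at → t = (0 − 70.0) / -9.8 = 7.14 s
v² = v₀² + 2aΔx → Δx = (0² − 70.0²)/(2·-9.8) = 250 m
Maximum height = 175 + 250 = 425 m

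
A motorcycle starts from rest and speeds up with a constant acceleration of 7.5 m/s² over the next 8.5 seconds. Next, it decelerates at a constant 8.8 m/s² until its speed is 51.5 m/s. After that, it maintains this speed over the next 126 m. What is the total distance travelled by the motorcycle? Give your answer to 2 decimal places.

Phase 1 (accelerating): v₀ = 0 m/s, a = 7.5 m/s².
v = v₀ + at = 0 + (7.5)(8.5) = 63.8 m/s
Δx = v₀t + ½at² = 0·8.5 + 0.5·7.5·8.5² = 271 m

Phase 2 (decelerating): v₀ = 63.8 m/s, a = -8.8 m/s².
v = v₀ + at → t = (51.5 − 63.8) / -8.8 = 1.39 s
v² = v₀² + 2aΔx → Δx = (51.5² − 63.8²)/(2·-8.8) = 80.2 m

Phase 3 (constant speed): v₀ = 51.5 m/s, a = 0 m/s².
Constant speed: t = d/v = 126/51.5 = 2.45 s
Total distance = 271 + 80.2 + 126 = 477 m

477.15 m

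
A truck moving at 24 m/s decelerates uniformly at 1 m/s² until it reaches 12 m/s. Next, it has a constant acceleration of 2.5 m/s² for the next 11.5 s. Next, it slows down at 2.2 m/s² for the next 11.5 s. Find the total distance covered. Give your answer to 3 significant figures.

Phase 1 (decelerating): v₀ = 24.0 m/s, a = -1 m/s².
v = v₀ + at → t = (12 − 24.0) / -1 = 12.0 s
v² = v₀² + 2aΔx → Δx = (12² − 24.0²)/(2·-1) = 216 m

Phase 2 (accelerating): v₀ = 12.0 m/s, a = 2.5 m/s².
v = v₀ + at = 12.0 + (2.5)(11.5) = 40.8 m/s
Δx = v₀t + ½at² = 12.0·11.5 + 0.5·2.5·11.5² = 303 m

Phase 3 (decelerating): v₀ = 40.8 m/s, a = -2.2 m/s².
v = v₀ + at = 40.8 + (-2.2)(11.5) = 15.4 m/s
Δx = v₀t + ½at² = 40.8·11.5 + 0.5·-2.2·11.5² = 323 m
Total distance = 216 + 303 + 323 = 842 m

842 m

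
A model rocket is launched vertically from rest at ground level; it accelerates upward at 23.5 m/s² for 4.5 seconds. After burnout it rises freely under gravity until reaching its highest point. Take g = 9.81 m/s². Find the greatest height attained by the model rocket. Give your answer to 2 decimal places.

807.92 m

Phase 1 (powered ascent): v₀ = 0 m/s, a = 23.5 m/s².
v = v₀ + at = 0 + (23.5)(4.5) = 106 m/s
Δx = v₀t + ½at² = 0·4.5 + 0.5·23.5·4.5² = 238 m

Phase 2 (coasting upward): v₀ = 106 m/s, a = -9.81 m/s².
v = v₀ + at → t = (0 − 106) / -9.81 = 10.8 s
v² = v₀² + 2aΔx → Δx = (0² − 106²)/(2·-9.81) = 570 m
Maximum height = 238 + 570 = 808 m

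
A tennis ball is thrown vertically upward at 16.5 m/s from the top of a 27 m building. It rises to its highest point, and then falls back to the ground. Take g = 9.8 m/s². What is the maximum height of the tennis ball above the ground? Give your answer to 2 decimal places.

Phase 1 (rising): v₀ = 16.5 m/s, a = -9.8 m/s².
v = v₀ + at → t = (0 − 16.5) / -9.8 = 1.68 s
v² = v₀² + 2aΔx → Δx = (0² − 16.5²)/(2·-9.8) = 13.9 m
Maximum height = 27 + 13.9 = 40.9 m

40.89 m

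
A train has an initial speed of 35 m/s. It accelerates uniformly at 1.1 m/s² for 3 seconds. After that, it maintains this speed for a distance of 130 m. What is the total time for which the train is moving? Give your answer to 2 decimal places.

Phase 1 (accelerating): v₀ = 35.0 m/s, a = 1.1 m/s².
v = v₀ + at = 35.0 + (1.1)(3) = 38.3 m/s
Δx = v₀t + ½at² = 35.0·3 + 0.5·1.1·3² = 110 m

Phase 2 (constant speed): v₀ = 38.3 m/s, a = 0 m/s².
Constant speed: t = d/v = 130/38.3 = 3.39 s
Total time = 3.00 + 3.39 = 6.39 s

6.39 s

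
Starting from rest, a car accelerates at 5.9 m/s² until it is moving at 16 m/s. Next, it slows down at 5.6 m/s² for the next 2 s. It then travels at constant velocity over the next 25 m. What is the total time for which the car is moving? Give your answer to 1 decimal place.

9.9 s

Phase 1 (accelerating): v₀ = 0 m/s, a = 5.9 m/s².
v = v₀ + at → t = (16 − 0) / 5.9 = 2.71 s
v² = v₀² + 2aΔx → Δx = (16² − 0²)/(2·5.9) = 21.7 m

Phase 2 (decelerating): v₀ = 16.0 m/s, a = -5.6 m/s².
v = v₀ + at = 16.0 + (-5.6)(2) = 4.80 m/s
Δx = v₀t + ½at² = 16.0·2 + 0.5·-5.6·2² = 20.8 m

Phase 3 (constant speed): v₀ = 4.80 m/s, a = 0 m/s².
Constant speed: t = d/v = 25/4.80 = 5.21 s
Total time = 2.71 + 2.00 + 5.21 = 9.92 s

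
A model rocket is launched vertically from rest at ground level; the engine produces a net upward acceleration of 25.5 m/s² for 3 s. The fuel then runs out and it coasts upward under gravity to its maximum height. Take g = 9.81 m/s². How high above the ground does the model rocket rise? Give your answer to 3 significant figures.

413 m

Phase 1 (powered ascent): v₀ = 0 m/s, a = 25.5 m/s².
v = v₀ + at = 0 + (25.5)(3) = 76.5 m/s
Δx = v₀t + ½at² = 0·3 + 0.5·25.5·3² = 115 m

Phase 2 (coasting upward): v₀ = 76.5 m/s, a = -9.81 m/s².
v = v₀ + at → t = (0 − 76.5) / -9.81 = 7.80 s
v² = v₀² + 2aΔx → Δx = (0² − 76.5²)/(2·-9.81) = 298 m
Maximum height = 115 + 298 = 413 m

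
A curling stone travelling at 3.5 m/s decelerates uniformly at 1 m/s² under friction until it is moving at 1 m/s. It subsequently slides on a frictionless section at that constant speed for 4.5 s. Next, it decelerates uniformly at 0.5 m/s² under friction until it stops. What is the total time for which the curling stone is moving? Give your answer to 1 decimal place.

Phase 1 (decelerating): v₀ = 3.50 m/s, a = -1 m/s².
v = v₀ + at → t = (1 − 3.50) / -1 = 2.50 s
v² = v₀² + 2aΔx → Δx = (1² − 3.50²)/(2·-1) = 5.62 m

Phase 2 (constant speed): v₀ = 1.00 m/s, a = 0 m/s².
v = v₀ + at = 1.00 + (0)(4.5) = 1.00 m/s
Δx = v₀t + ½at² = 1.00·4.5 + 0.5·0·4.5² = 4.50 m

Phase 3 (decelerating): v₀ = 1.00 m/s, a = -0.5 m/s².
v = v₀ + at → t = (0 − 1.00) / -0.5 = 2.00 s
v² = v₀² + 2aΔx → Δx = (0² − 1.00²)/(2·-0.5) = 1.00 m
Total time = 2.50 + 4.50 + 2.00 = 9.00 s

9.0 s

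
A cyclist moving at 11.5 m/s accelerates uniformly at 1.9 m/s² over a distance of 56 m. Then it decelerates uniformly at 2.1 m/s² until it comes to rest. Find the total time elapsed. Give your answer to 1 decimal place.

12.6 s

Phase 1 (accelerating): v₀ = 11.5 m/s, a = 1.9 m/s².
v² = v₀² + 2aΔx = 11.5² + 2·1.9·56 = 345 → v = 18.6 m/s
t = (v − v₀)/a = (18.6 − 11.5)/1.9 = 3.72 s

Phase 2 (decelerating): v₀ = 18.6 m/s, a = -2.1 m/s².
v = v₀ + at → t = (0 − 18.6) / -2.1 = 8.85 s
v² = v₀² + 2aΔx → Δx = (0² − 18.6²)/(2·-2.1) = 82.2 m
Total time = 3.72 + 8.85 = 12.6 s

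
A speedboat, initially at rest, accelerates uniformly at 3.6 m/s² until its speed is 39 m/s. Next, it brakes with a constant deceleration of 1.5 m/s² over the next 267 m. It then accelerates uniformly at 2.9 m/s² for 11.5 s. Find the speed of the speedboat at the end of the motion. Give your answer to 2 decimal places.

Phase 1 (accelerating): v₀ = 0 m/s, a = 3.6 m/s².
v = v₀ + at → t = (39 − 0) / 3.6 = 10.8 s
v² = v₀² + 2aΔx → Δx = (39² − 0²)/(2·3.6) = 211 m

Phase 2 (decelerating): v₀ = 39.0 m/s, a = -1.5 m/s².
v² = v₀² + 2aΔx = 39.0² + 2·-1.5·267 = 720 → v = 26.8 m/s
t = (v − v₀)/a = (26.8 − 39.0)/-1.5 = 8.11 s

Phase 3 (accelerating): v₀ = 26.8 m/s, a = 2.9 m/s².
v = v₀ + at = 26.8 + (2.9)(11.5) = 60.2 m/s
Δx = v₀t + ½at² = 26.8·11.5 + 0.5·2.9·11.5² = 500 m
Final speed = 60.2 m/s

60.18 m/s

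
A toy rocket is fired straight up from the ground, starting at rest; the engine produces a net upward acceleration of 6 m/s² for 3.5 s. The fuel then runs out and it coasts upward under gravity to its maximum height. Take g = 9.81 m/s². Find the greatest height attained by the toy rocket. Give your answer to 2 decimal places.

Phase 1 (powered ascent): v₀ = 0 m/s, a = 6 m/s².
v = v₀ + at = 0 + (6)(3.5) = 21.0 m/s
Δx = v₀t + ½at² = 0·3.5 + 0.5·6·3.5² = 36.8 m

Phase 2 (coasting upward): v₀ = 21.0 m/s, a = -9.81 m/s².
v = v₀ + at → t = (0 − 21.0) / -9.81 = 2.14 s
v² = v₀² + 2aΔx → Δx = (0² − 21.0²)/(2·-9.81) = 22.5 m
Maximum height = 36.8 + 22.5 = 59.2 m

59.23 m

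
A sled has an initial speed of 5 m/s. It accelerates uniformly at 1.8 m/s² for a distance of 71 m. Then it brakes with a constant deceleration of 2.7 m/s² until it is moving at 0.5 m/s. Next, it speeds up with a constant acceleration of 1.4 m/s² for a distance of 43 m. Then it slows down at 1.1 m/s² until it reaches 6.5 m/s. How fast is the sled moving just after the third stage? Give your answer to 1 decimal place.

Phase 1 (accelerating): v₀ = 5.00 m/s, a = 1.8 m/s².
v² = v₀² + 2aΔx = 5.00² + 2·1.8·71 = 281 → v = 16.8 m/s
t = (v − v₀)/a = (16.8 − 5.00)/1.8 = 6.53 s

Phase 2 (decelerating): v₀ = 16.8 m/s, a = -2.7 m/s².
v = v₀ + at → t = (0.5 − 16.8) / -2.7 = 6.02 s
v² = v₀² + 2aΔx → Δx = (0.5² − 16.8²)/(2·-2.7) = 51.9 m

Phase 3 (accelerating): v₀ = 0.500 m/s, a = 1.4 m/s².
v² = v₀² + 2aΔx = 0.500² + 2·1.4·43 = 121 → v = 11.0 m/s
t = (v − v₀)/a = (11.0 − 0.500)/1.4 = 7.49 s
Speed at end of phase 3 = 11.0 m/s

11.0 m/s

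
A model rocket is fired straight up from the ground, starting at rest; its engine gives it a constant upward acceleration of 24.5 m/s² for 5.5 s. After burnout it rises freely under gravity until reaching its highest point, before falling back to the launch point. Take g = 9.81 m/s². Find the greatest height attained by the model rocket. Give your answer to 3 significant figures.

1300 m

Phase 1 (powered ascent): v₀ = 0 m/s, a = 24.5 m/s².
v = v₀ + at = 0 + (24.5)(5.5) = 135 m/s
Δx = v₀t + ½at² = 0·5.5 + 0.5·24.5·5.5² = 371 m

Phase 2 (coasting upward): v₀ = 135 m/s, a = -9.81 m/s².
v = v₀ + at → t = (0 − 135) / -9.81 = 13.7 s
v² = v₀² + 2aΔx → Δx = (0² − 135²)/(2·-9.81) = 925 m
Maximum height = 371 + 925 = 1300 m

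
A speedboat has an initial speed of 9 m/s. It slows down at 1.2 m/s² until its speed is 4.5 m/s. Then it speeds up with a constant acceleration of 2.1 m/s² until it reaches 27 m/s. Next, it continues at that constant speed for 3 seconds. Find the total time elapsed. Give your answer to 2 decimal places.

Phase 1 (decelerating): v₀ = 9.00 m/s, a = -1.2 m/s².
v = v₀ + at → t = (4.5 − 9.00) / -1.2 = 3.75 s
v² = v₀² + 2aΔx → Δx = (4.5² − 9.00²)/(2·-1.2) = 25.3 m

Phase 2 (accelerating): v₀ = 4.50 m/s, a = 2.1 m/s².
v = v₀ + at → t = (27 − 4.50) / 2.1 = 10.7 s
v² = v₀² + 2aΔx → Δx = (27² − 4.50²)/(2·2.1) = 169 m

Phase 3 (constant speed): v₀ = 27.0 m/s, a = 0 m/s².
v = v₀ + at = 27.0 + (0)(3) = 27.0 m/s
Δx = v₀t + ½at² = 27.0·3 + 0.5·0·3² = 81.0 m
Total time = 3.75 + 10.7 + 3.00 = 17.5 s

17.46 s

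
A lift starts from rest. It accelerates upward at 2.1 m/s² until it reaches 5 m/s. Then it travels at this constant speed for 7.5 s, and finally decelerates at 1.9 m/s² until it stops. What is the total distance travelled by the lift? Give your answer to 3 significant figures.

Phase 1 (accelerating): v₀ = 0 m/s, a = 2.1 m/s².
v = v₀ + at → t = (5 − 0) / 2.1 = 2.38 s
v² = v₀² + 2aΔx → Δx = (5² − 0²)/(2·2.1) = 5.95 m

Phase 2 (constant speed): v₀ = 5.00 m/s, a = 0 m/s².
v = v₀ + at = 5.00 + (0)(7.5) = 5.00 m/s
Δx = v₀t + ½at² = 5.00·7.5 + 0.5·0·7.5² = 37.5 m

Phase 3 (decelerating): v₀ = 5.00 m/s, a = -1.9 m/s².
v = v₀ + at → t = (0 − 5.00) / -1.9 = 2.63 s
v² = v₀² + 2aΔx → Δx = (0² − 5.00²)/(2·-1.9) = 6.58 m
Total distance = 5.95 + 37.5 + 6.58 = 50.0 m

50.0 m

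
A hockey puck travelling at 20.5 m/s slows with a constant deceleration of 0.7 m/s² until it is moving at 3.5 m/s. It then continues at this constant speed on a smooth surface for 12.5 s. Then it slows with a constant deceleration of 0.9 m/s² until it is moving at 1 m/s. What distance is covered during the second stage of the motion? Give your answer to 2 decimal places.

Phase 1 (decelerating): v₀ = 20.5 m/s, a = -0.7 m/s².
v = v₀ + at → t = (3.5 − 20.5) / -0.7 = 24.3 s
v² = v₀² + 2aΔx → Δx = (3.5² − 20.5²)/(2·-0.7) = 291 m

Phase 2 (constant speed): v₀ = 3.50 m/s, a = 0 m/s².
v = v₀ + at = 3.50 + (0)(12.5) = 3.50 m/s
Δx = v₀t + ½at² = 3.50·12.5 + 0.5·0·12.5² = 43.8 m
Distance in phase 2 = 43.8 m

43.75 m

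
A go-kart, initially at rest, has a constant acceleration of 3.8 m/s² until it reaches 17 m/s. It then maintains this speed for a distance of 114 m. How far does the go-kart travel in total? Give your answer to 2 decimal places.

Phase 1 (accelerating): v₀ = 0 m/s, a = 3.8 m/s².
v = v₀ + at → t = (17 − 0) / 3.8 = 4.47 s
v² = v₀² + 2aΔx → Δx = (17² − 0²)/(2·3.8) = 38.0 m

Phase 2 (constant speed): v₀ = 17.0 m/s, a = 0 m/s².
Constant speed: t = d/v = 114/17.0 = 6.71 s
Total distance = 38.0 + 114 = 152 m

152.03 m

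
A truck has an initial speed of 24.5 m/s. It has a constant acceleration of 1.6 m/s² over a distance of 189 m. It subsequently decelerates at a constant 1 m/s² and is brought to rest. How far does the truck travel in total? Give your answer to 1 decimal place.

Phase 1 (accelerating): v₀ = 24.5 m/s, a = 1.6 m/s².
v² = v₀² + 2aΔx = 24.5² + 2·1.6·189 = 1210 → v = 34.7 m/s
t = (v − v₀)/a = (34.7 − 24.5)/1.6 = 6.38 s

Phase 2 (decelerating): v₀ = 34.7 m/s, a = -1 m/s².
v = v₀ + at → t = (0 − 34.7) / -1 = 34.7 s
v² = v₀² + 2aΔx → Δx = (0² − 34.7²)/(2·-1) = 603 m
Total distance = 189 + 603 = 792 m

791.5 m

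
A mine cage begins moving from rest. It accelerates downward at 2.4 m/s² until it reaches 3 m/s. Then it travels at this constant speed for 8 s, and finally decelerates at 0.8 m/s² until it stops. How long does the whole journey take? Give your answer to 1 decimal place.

13.0 s

Phase 1 (accelerating): v₀ = 0 m/s, a = 2.4 m/s².
v = v₀ + at → t = (3 − 0) / 2.4 = 1.25 s
v² = v₀² + 2aΔx → Δx = (3² − 0²)/(2·2.4) = 1.88 m

Phase 2 (constant speed): v₀ = 3.00 m/s, a = 0 m/s².
v = v₀ + at = 3.00 + (0)(8) = 3.00 m/s
Δx = v₀t + ½at² = 3.00·8 + 0.5·0·8² = 24.0 m

Phase 3 (decelerating): v₀ = 3.00 m/s, a = -0.8 m/s².
v = v₀ + at → t = (0 − 3.00) / -0.8 = 3.75 s
v² = v₀² + 2aΔx → Δx = (0² − 3.00²)/(2·-0.8) = 5.62 m
Total time = 1.25 + 8.00 + 3.75 = 13.0 s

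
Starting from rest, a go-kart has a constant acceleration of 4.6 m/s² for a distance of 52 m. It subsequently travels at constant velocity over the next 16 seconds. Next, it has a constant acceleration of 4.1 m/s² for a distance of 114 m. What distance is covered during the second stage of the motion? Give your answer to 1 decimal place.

Phase 1 (accelerating): v₀ = 0 m/s, a = 4.6 m/s².
v² = v₀² + 2aΔx = 0² + 2·4.6·52 = 478 → v = 21.9 m/s
t = (v − v₀)/a = (21.9 − 0)/4.6 = 4.75 s

Phase 2 (constant speed): v₀ = 21.9 m/s, a = 0 m/s².
v = v₀ + at = 21.9 + (0)(16) = 21.9 m/s
Δx = v₀t + ½at² = 21.9·16 + 0.5·0·16² = 350 m
Distance in phase 2 = 350 m

350.0 m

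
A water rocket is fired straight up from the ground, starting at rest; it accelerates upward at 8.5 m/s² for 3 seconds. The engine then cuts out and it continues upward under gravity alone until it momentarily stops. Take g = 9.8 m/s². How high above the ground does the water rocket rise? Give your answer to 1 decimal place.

71.4 m

Phase 1 (powered ascent): v₀ = 0 m/s, a = 8.5 m/s².
v = v₀ + at = 0 + (8.5)(3) = 25.5 m/s
Δx = v₀t + ½at² = 0·3 + 0.5·8.5·3² = 38.2 m

Phase 2 (coasting upward): v₀ = 25.5 m/s, a = -9.8 m/s².
v = v₀ + at → t = (0 − 25.5) / -9.8 = 2.60 s
v² = v₀² + 2aΔx → Δx = (0² − 25.5²)/(2·-9.8) = 33.2 m
Maximum height = 38.2 + 33.2 = 71.4 m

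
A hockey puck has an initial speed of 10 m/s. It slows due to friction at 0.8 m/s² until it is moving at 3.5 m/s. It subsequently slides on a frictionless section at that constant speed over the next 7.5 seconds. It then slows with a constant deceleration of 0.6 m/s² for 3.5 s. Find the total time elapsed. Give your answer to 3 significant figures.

Phase 1 (decelerating): v₀ = 10.0 m/s, a = -0.8 m/s².
v = v₀ + at → t = (3.5 − 10.0) / -0.8 = 8.12 s
v² = v₀² + 2aΔx → Δx = (3.5² − 10.0²)/(2·-0.8) = 54.8 m

Phase 2 (constant speed): v₀ = 3.50 m/s, a = 0 m/s².
v = v₀ + at = 3.50 + (0)(7.5) = 3.50 m/s
Δx = v₀t + ½at² = 3.50·7.5 + 0.5·0·7.5² = 26.2 m

Phase 3 (decelerating): v₀ = 3.50 m/s, a = -0.6 m/s².
v = v₀ + at = 3.50 + (-0.6)(3.5) = 1.40 m/s
Δx = v₀t + ½at² = 3.50·3.5 + 0.5·-0.6·3.5² = 8.57 m
Total time = 8.12 + 7.50 + 3.50 = 19.1 s

19.1 s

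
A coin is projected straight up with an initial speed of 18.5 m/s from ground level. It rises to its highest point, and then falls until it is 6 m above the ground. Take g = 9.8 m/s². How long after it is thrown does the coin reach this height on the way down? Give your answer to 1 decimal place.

Phase 1 (rising): v₀ = 18.5 m/s, a = -9.8 m/s².
v = v₀ + at → t = (0 − 18.5) / -9.8 = 1.89 s
v² = v₀² + 2aΔx → Δx = (0² − 18.5²)/(2·-9.8) = 17.5 m

Phase 2 (falling): v₀ = 0 m/s, a = -9.8 m/s².
Falls 11.5 m from rest: t = √(2·11.5/9.8) = 1.53 s; v = g·t = 15.0 m/s.
Total time = 1.89 + 1.53 = 3.42 s

3.4 s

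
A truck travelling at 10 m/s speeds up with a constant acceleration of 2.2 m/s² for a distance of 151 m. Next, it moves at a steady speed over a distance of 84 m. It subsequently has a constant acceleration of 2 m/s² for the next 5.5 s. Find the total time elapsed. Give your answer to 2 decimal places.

16.56 s

Phase 1 (accelerating): v₀ = 10.0 m/s, a = 2.2 m/s².
v² = v₀² + 2aΔx = 10.0² + 2·2.2·151 = 764 → v = 27.6 m/s
t = (v − v₀)/a = (27.6 − 10.0)/2.2 = 8.02 s

Phase 2 (constant speed): v₀ = 27.6 m/s, a = 0 m/s².
Constant speed: t = d/v = 84/27.6 = 3.04 s

Phase 3 (accelerating): v₀ = 27.6 m/s, a = 2 m/s².
v = v₀ + at = 27.6 + (2)(5.5) = 38.6 m/s
Δx = v₀t + ½at² = 27.6·5.5 + 0.5·2·5.5² = 182 m
Total time = 8.02 + 3.04 + 5.50 = 16.6 s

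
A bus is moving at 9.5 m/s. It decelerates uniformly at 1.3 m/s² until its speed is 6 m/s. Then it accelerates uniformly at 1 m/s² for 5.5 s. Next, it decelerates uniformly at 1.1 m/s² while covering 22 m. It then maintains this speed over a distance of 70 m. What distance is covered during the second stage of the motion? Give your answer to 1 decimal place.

Phase 1 (decelerating): v₀ = 9.50 m/s, a = -1.3 m/s².
v = v₀ + at → t = (6 − 9.50) / -1.3 = 2.69 s
v² = v₀² + 2aΔx → Δx = (6² − 9.50²)/(2·-1.3) = 20.9 m

Phase 2 (accelerating): v₀ = 6.00 m/s, a = 1 m/s².
v = v₀ + at = 6.00 + (1)(5.5) = 11.5 m/s
Δx = v₀t + ½at² = 6.00·5.5 + 0.5·1·5.5² = 48.1 m
Distance in phase 2 = 48.1 m

48.1 m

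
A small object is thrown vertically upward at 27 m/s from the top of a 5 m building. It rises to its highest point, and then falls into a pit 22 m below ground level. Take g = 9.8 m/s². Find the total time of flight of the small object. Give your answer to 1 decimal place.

6.4 s

Phase 1 (rising): v₀ = 27.0 m/s, a = -9.8 m/s².
v = v₀ + at → t = (0 − 27.0) / -9.8 = 2.76 s
v² = v₀² + 2aΔx → Δx = (0² − 27.0²)/(2·-9.8) = 37.2 m

Phase 2 (falling): v₀ = 0 m/s, a = -9.8 m/s².
Falls 64.2 m from rest: t = √(2·64.2/9.8) = 3.62 s; v = g·t = 35.5 m/s.
Total time = 2.76 + 3.62 = 6.37 s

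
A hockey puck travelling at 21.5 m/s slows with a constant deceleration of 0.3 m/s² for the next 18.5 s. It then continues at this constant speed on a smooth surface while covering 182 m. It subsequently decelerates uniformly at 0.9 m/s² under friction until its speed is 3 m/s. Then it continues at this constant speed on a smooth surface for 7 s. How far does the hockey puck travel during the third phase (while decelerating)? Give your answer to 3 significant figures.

136 m

Phase 1 (decelerating): v₀ = 21.5 m/s, a = -0.3 m/s².
v = v₀ + at = 21.5 + (-0.3)(18.5) = 15.9 m/s
Δx = v₀t + ½at² = 21.5·18.5 + 0.5·-0.3·18.5² = 346 m

Phase 2 (constant speed): v₀ = 15.9 m/s, a = 0 m/s².
Constant speed: t = d/v = 182/15.9 = 11.4 s

Phase 3 (decelerating): v₀ = 15.9 m/s, a = -0.9 m/s².
v = v₀ + at → t = (3 − 15.9) / -0.9 = 14.4 s
v² = v₀² + 2aΔx → Δx = (3² − 15.9²)/(2·-0.9) = 136 m
Distance in phase 3 = 136 m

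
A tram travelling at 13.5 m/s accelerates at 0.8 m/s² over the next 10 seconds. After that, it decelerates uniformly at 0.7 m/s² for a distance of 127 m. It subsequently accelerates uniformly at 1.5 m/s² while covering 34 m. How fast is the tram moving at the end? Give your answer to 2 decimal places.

19.66 m/s

Phase 1 (accelerating): v₀ = 13.5 m/s, a = 0.8 m/s².
v = v₀ + at = 13.5 + (0.8)(10) = 21.5 m/s
Δx = v₀t + ½at² = 13.5·10 + 0.5·0.8·10² = 175 m

Phase 2 (decelerating): v₀ = 21.5 m/s, a = -0.7 m/s².
v² = v₀² + 2aΔx = 21.5² + 2·-0.7·127 = 284 → v = 16.9 m/s
t = (v − v₀)/a = (16.9 − 21.5)/-0.7 = 6.62 s

Phase 3 (accelerating): v₀ = 16.9 m/s, a = 1.5 m/s².
v² = v₀² + 2aΔx = 16.9² + 2·1.5·34 = 386 → v = 19.7 m/s
t = (v − v₀)/a = (19.7 − 16.9)/1.5 = 1.86 s
Final speed = 19.7 m/s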